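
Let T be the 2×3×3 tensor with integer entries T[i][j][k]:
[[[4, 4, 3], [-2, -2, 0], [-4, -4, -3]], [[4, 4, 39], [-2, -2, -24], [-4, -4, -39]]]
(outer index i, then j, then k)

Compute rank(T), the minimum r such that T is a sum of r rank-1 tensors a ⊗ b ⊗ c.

Lower bound: the mode-2 unfolding of T (rows indexed by j, columns by (i,k) = (0,0), (0,1), (0,2), (1,0), (1,1), (1,2)) is [[4, 4, 3, 4, 4, 39], [-2, -2, 0, -2, -2, -24], [-4, -4, -3, -4, -4, -39]].
There the 2×2 minor on rows j ∈ {0, 1}, columns (i,k) ∈ {(0,0), (0,2)} is det [[4, 3], [-2, 0]] = 6 ≠ 0, so this unfolding has rank ≥ 2; CP rank is at least every unfolding rank, so rank(T) ≥ 2. (Flattening ranks never certify an upper bound on CP rank; for that we must actually write T with 2 rank-1 terms.)
Upper bound — finding two terms. Write S_k = T[:,:,k] for the frontal slices: S₀ = [[4, -2, -4], [4, -2, -4]], S₁ = [[4, -2, -4], [4, -2, -4]], S₂ = [[3, 0, -3], [39, -24, -39]].
If T = a₁ ⊗ b₁ ⊗ c₁ + a₂ ⊗ b₂ ⊗ c₂ then each S_k = c₁[k]·a₁b₁ᵀ + c₂[k]·a₂b₂ᵀ. S₀ and S₂ are linearly independent, so a₁b₁ᵀ and a₂b₂ᵀ must span the same plane of matrices: they are the rank-1 matrices of the form x·S₀ + y·S₂.
The 2×2 minor of x·S₀ + y·S₂ on rows {0,1}, columns {0,1} is −24·xy − 72·y² = (-24)·(x + 3·y)(y), vanishing at (x:y) = (3:-1) and (1:0).
M₁ = 3·S₀ − S₂ = [[9, -6, -9], [-27, 18, 27]] = 3·[1, -3][3, -2, -3]ᵀ and M₂ = S₀ = [[4, -2, -4], [4, -2, -4]] = 2·[1, 1][2, -1, -2]ᵀ, so take a₁ = [1, -3], b₁ = [3, -2, -3], a₂ = [1, 1], b₂ = [2, -1, -2].
Each slice is an integer combination of E₁ = a₁b₁ᵀ and E₂ = a₂b₂ᵀ: S₀ = 2·E₂, S₁ = 2·E₂, S₂ = −3·E₁ + 6·E₂; reading off coefficients, c₁ = [0, 0, -3] and c₂ = [2, 2, 6].
Hence T = [1, -3] ⊗ [3, -2, -3] ⊗ [0, 0, -3] + [1, 1] ⊗ [2, -1, -2] ⊗ [2, 2, 6], so rank(T) ≤ 2.
These bounds meet, so rank(T) = 2.

2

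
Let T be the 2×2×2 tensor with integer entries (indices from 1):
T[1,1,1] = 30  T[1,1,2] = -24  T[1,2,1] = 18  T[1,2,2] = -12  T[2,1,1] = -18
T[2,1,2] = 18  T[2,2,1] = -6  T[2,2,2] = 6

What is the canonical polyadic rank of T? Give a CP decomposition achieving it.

rank(T) = 2

Lower bound: the mode-3 unfolding of T (rows indexed by k, columns by (i,j) = (1,1), (1,2), (2,1), (2,2)) is [[30, 18, -18, -6], [-24, -12, 18, 6]].
There the 2×2 minor on rows k ∈ {1, 2}, columns (i,j) ∈ {(1,1), (1,2)} is det [[30, 18], [-24, -12]] = 72 ≠ 0, so this unfolding has rank ≥ 2; CP rank is at least every unfolding rank, so rank(T) ≥ 2. (Flattening ranks never certify an upper bound on CP rank; for that we must actually write T with 2 rank-1 terms.)
Upper bound — finding two terms. Write S_k = T[:,:,k] for the frontal slices: S₁ = [[30, 18], [-18, -6]], S₂ = [[-24, -12], [18, 6]].
If T = a₁ ⊗ b₁ ⊗ c₁ + a₂ ⊗ b₂ ⊗ c₂ then each S_k = c₁[k]·a₁b₁ᵀ + c₂[k]·a₂b₂ᵀ. S₁ and S₂ are linearly independent, so a₁b₁ᵀ and a₂b₂ᵀ must span the same plane of matrices: they are the rank-1 matrices of the form x·S₁ + y·S₂.
det(x·S₁ + y·S₂) is 144·x² − 216·xy + 72·y² = 72·(2·x − y)(x − y), vanishing at (x:y) = (1:2) and (1:1).
M₁ = S₁ + 2·S₂ = [[-18, -6], [18, 6]] = (-6)·(1, -1)(3, 1)ᵀ and M₂ = S₁ + S₂ = [[6, 6], [0, 0]] = 6·(1, 0)(1, 1)ᵀ, so take a₁ = (1, -1), b₁ = (3, 1), a₂ = (1, 0), b₂ = (1, 1).
Each slice is an integer combination of E₁ = a₁b₁ᵀ and E₂ = a₂b₂ᵀ: S₁ = 6·E₁ + 12·E₂, S₂ = −6·E₁ − 6·E₂; reading off coefficients, c₁ = (6, -6) and c₂ = (12, -6).
Hence T = (1, -1) ⊗ (3, 1) ⊗ (6, -6) + (1, 0) ⊗ (1, 1) ⊗ (12, -6), so rank(T) ≤ 2.
These bounds meet, so rank(T) = 2.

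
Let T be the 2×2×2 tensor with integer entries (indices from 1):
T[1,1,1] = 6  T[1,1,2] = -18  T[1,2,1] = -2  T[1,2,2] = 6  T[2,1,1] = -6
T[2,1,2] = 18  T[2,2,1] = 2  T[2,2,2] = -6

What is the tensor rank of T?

Lower bound: T ≠ 0 (e.g. T[1,1,1] = 6), so rank(T) ≥ 1.
Upper bound: if T = a ⊗ b ⊗ c then every fibre of T is a multiple of the corresponding factor, so read the factors off the fibres through the nonzero entry T[1,1,1] = 6.
The mode-1 fibre T[:,1,1] = [6, -6] gives a = [1, -1] (primitive direction); the mode-2 fibre T[1,:,1] = [6, -2] gives b = [3, -1]; then c[k] = T[1,1,k] / (a[1]·b[1]) = [6, -18] / 3 = [2, -6].
Expanding [1, -1] ⊗ [3, -1] ⊗ [2, -6] reproduces all 8 entries of T, so T = [1, -1] ⊗ [3, -1] ⊗ [2, -6] and rank(T) ≤ 1.
These bounds meet, so rank(T) = 1.

1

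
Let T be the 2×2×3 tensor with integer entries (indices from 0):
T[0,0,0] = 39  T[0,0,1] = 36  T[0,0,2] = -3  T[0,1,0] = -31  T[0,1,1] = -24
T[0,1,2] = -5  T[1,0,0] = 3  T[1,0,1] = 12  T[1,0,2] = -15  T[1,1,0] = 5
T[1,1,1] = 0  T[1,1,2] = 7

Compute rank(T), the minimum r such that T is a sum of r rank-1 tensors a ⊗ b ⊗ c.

Lower bound: the mode-3 unfolding of T (rows indexed by k, columns by (i,j) = (0,0), (0,1), (1,0), (1,1)) is [[39, -31, 3, 5], [36, -24, 12, 0], [-3, -5, -15, 7]].
There the 2×2 minor on rows k ∈ {0, 1}, columns (i,j) ∈ {(0,0), (0,1)} is det [[39, -31], [36, -24]] = 180 ≠ 0, so this unfolding has rank ≥ 2; CP rank is at least every unfolding rank, so rank(T) ≥ 2. (Flattening ranks never certify an upper bound on CP rank; for that we must actually write T with 2 rank-1 terms.)
Upper bound — finding two terms. Write S_k = T[:,:,k] for the frontal slices: S₀ = [[39, -31], [3, 5]], S₁ = [[36, -24], [12, 0]], S₂ = [[-3, -5], [-15, 7]].
If T = a₁ ⊗ b₁ ⊗ c₁ + a₂ ⊗ b₂ ⊗ c₂ then each S_k = c₁[k]·a₁b₁ᵀ + c₂[k]·a₂b₂ᵀ. S₀ and S₁ are linearly independent, so a₁b₁ᵀ and a₂b₂ᵀ must span the same plane of matrices: they are the rank-1 matrices of the form x·S₀ + y·S₁.
det(x·S₀ + y·S₁) is 288·x² + 624·xy + 288·y² = 48·(2·x + 3·y)(3·x + 2·y), vanishing at (x:y) = (3:-2) and (2:-3).
M₁ = 3·S₀ − 2·S₁ = [[45, -45], [-15, 15]] = 15·[3, -1][1, -1]ᵀ and M₂ = 2·S₀ − 3·S₁ = [[-30, 10], [-30, 10]] = (-10)·[1, 1][3, -1]ᵀ, so take a₁ = [3, -1], b₁ = [1, -1], a₂ = [1, 1], b₂ = [3, -1].
Each slice is an integer combination of E₁ = a₁b₁ᵀ and E₂ = a₂b₂ᵀ: S₀ = 9·E₁ + 4·E₂, S₁ = 6·E₁ + 6·E₂, S₂ = 3·E₁ − 4·E₂; reading off coefficients, c₁ = [9, 6, 3] and c₂ = [4, 6, -4].
Hence T = [3, -1] ⊗ [1, -1] ⊗ [9, 6, 3] + [1, 1] ⊗ [3, -1] ⊗ [4, 6, -4], so rank(T) ≤ 2.
These bounds meet, so rank(T) = 2.
Check entry T[1,1,2] = 7: (-1)·(-1)·(3) + (1)·(-1)·(-4) = 7.

2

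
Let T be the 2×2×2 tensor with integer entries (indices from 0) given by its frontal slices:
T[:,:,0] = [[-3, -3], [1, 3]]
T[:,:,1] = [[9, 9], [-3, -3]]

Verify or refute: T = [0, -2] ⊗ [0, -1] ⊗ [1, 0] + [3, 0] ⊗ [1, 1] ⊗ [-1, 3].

Reconstruct entry (1,0,0) from the claimed factors: Σₗ aₗ[1]bₗ[0]cₗ[0] = (-2)·(0)·(1) + (0)·(1)·(-1) = 0, but T[1,0,0] = 1. The claim is false.

No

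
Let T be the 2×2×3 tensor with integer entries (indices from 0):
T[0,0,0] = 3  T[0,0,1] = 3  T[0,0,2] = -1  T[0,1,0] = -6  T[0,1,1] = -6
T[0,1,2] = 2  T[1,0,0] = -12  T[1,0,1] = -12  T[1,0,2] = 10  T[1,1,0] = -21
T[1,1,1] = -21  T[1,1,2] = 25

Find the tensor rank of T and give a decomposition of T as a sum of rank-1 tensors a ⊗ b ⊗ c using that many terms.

rank(T) = 2

Lower bound: the mode-3 unfolding of T (rows indexed by k, columns by (i,j) = (0,0), (0,1), (1,0), (1,1)) is [[3, -6, -12, -21], [3, -6, -12, -21], [-1, 2, 10, 25]].
There the 2×2 minor on rows k ∈ {0, 2}, columns (i,j) ∈ {(0,0), (1,0)} is det [[3, -12], [-1, 10]] = 18 ≠ 0, so this unfolding has rank ≥ 2; CP rank is at least every unfolding rank, so rank(T) ≥ 2. (Flattening ranks never certify an upper bound on CP rank; for that we must actually write T with 2 rank-1 terms.)
Upper bound — finding two terms. Write S_k = T[:,:,k] for the frontal slices: S₀ = [[3, -6], [-12, -21]], S₁ = [[3, -6], [-12, -21]], S₂ = [[-1, 2], [10, 25]].
If T = a₁ ⊗ b₁ ⊗ c₁ + a₂ ⊗ b₂ ⊗ c₂ then each S_k = c₁[k]·a₁b₁ᵀ + c₂[k]·a₂b₂ᵀ. S₀ and S₂ are linearly independent, so a₁b₁ᵀ and a₂b₂ᵀ must span the same plane of matrices: they are the rank-1 matrices of the form x·S₀ + y·S₂.
det(x·S₀ + y·S₂) is −135·x² + 180·xy − 45·y² = (-45)·(3·x − y)(x − y), vanishing at (x:y) = (1:3) and (1:1).
M₁ = S₀ + 3·S₂ = [[0, 0], [18, 54]] = 18·[0, 1][1, 3]ᵀ and M₂ = S₀ + S₂ = [[2, -4], [-2, 4]] = 2·[1, -1][1, -2]ᵀ, so take a₁ = [0, 1], b₁ = [1, 3], a₂ = [1, -1], b₂ = [1, -2].
Each slice is an integer combination of E₁ = a₁b₁ᵀ and E₂ = a₂b₂ᵀ: S₀ = −9·E₁ + 3·E₂, S₁ = −9·E₁ + 3·E₂, S₂ = 9·E₁ − E₂; reading off coefficients, c₁ = [-9, -9, 9] and c₂ = [3, 3, -1].
Hence T = [0, 1] ⊗ [1, 3] ⊗ [-9, -9, 9] + [1, -1] ⊗ [1, -2] ⊗ [3, 3, -1], so rank(T) ≤ 2.
These bounds meet, so rank(T) = 2.
Check entry T[0,0,1] = 3: (0)·(1)·(-9) + (1)·(1)·(3) = 3.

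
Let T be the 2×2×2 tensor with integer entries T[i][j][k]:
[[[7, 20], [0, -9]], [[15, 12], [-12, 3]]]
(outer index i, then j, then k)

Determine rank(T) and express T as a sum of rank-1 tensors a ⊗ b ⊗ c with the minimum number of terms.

Lower bound: the mode-2 unfolding of T (rows indexed by j, columns by (i,k) = (0,0), (0,1), (1,0), (1,1)) is [[7, 20, 15, 12], [0, -9, -12, 3]].
There the 2×2 minor on rows j ∈ {0, 1}, columns (i,k) ∈ {(0,0), (0,1)} is det [[7, 20], [0, -9]] = -63 ≠ 0, so this unfolding has rank ≥ 2; CP rank is at least every unfolding rank, so rank(T) ≥ 2. (Flattening ranks never certify an upper bound on CP rank; for that we must actually write T with 2 rank-1 terms.)
Upper bound — finding two terms. Write S_k = T[:,:,k] for the frontal slices: S₀ = [[7, 0], [15, -12]], S₁ = [[20, -9], [12, 3]].
If T = a₁ ⊗ b₁ ⊗ c₁ + a₂ ⊗ b₂ ⊗ c₂ then each S_k = c₁[k]·a₁b₁ᵀ + c₂[k]·a₂b₂ᵀ. S₀ and S₁ are linearly independent, so a₁b₁ᵀ and a₂b₂ᵀ must span the same plane of matrices: they are the rank-1 matrices of the form x·S₀ + y·S₁.
det(x·S₀ + y·S₁) is −84·x² − 84·xy + 168·y² = (-84)·(x + 2·y)(x − y), vanishing at (x:y) = (2:-1) and (1:1).
M₁ = 2·S₀ − S₁ = [[-6, 9], [18, -27]] = (-3)·(1, -3)(2, -3)ᵀ and M₂ = S₀ + S₁ = [[27, -9], [27, -9]] = 9·(1, 1)(3, -1)ᵀ, so take a₁ = (1, -3), b₁ = (2, -3), a₂ = (1, 1), b₂ = (3, -1).
Each slice is an integer combination of E₁ = a₁b₁ᵀ and E₂ = a₂b₂ᵀ: S₀ = −E₁ + 3·E₂, S₁ = E₁ + 6·E₂; reading off coefficients, c₁ = (-1, 1) and c₂ = (3, 6).
Hence T = (1, -3) ⊗ (2, -3) ⊗ (-1, 1) + (1, 1) ⊗ (3, -1) ⊗ (3, 6), so rank(T) ≤ 2.
These bounds meet, so rank(T) = 2.
Check entry T[1,0,1] = 12: (-3)·(2)·(1) + (1)·(3)·(6) = 12.

rank(T) = 2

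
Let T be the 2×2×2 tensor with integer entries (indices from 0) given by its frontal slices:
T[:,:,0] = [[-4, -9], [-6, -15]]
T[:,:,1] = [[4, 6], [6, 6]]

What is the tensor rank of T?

Lower bound: in the mode-2 unfolding of T (rows indexed by j, columns by (i,k)) the 2×2 minor on rows j ∈ {0, 1}, columns (i,k) ∈ {(0,0), (0,1)} is det [[-4, 4], [-9, 6]] = 12 ≠ 0, so that unfolding has rank ≥ 2 and hence rank(T) ≥ 2 (CP rank is at least every unfolding rank, though it can be larger).
Upper bound: with S_k = T[:,:,k], the two rank-1 terms a₁b₁ᵀ, a₂b₂ᵀ are the rank-1 members of the pencil x·S₀ + y·S₁.
det(x·S₀ + y·S₁) is 6·x² + 6·xy − 12·y² = 6·(x + 2·y)(x − y), vanishing at (x:y) = (2:-1) and (1:1).
M₁ = 2·S₀ − S₁ = [[-12, -24], [-18, -36]] = (-6)·(2, 3)(1, 2)ᵀ and M₂ = S₀ + S₁ = [[0, -3], [0, -9]] = (-3)·(1, 3)(0, 1)ᵀ, so take a₁ = (2, 3), b₁ = (1, 2), a₂ = (1, 3), b₂ = (0, 1).
Each slice is an integer combination of E₁ = a₁b₁ᵀ and E₂ = a₂b₂ᵀ: S₀ = −2·E₁ − E₂, S₁ = 2·E₁ − 2·E₂; reading off coefficients, c₁ = (-2, 2) and c₂ = (-1, -2).
Hence T = (2, 3) ⊗ (1, 2) ⊗ (-2, 2) + (1, 3) ⊗ (0, 1) ⊗ (-1, -2), so rank(T) ≤ 2.
These bounds meet, so rank(T) = 2.

2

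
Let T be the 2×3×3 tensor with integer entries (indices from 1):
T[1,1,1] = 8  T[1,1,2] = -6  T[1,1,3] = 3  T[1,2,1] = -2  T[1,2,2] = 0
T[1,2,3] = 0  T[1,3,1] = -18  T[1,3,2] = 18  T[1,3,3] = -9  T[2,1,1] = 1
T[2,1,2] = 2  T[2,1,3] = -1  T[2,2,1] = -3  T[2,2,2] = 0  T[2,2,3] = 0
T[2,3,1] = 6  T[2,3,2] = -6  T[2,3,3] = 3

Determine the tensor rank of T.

Lower bound: the mode-3 unfolding of T (rows indexed by k, columns by (i,j) = (1,1), (1,2), (1,3), (2,1), (2,2), (2,3)) is [[8, -2, -18, 1, -3, 6], [-6, 0, 18, 2, 0, -6], [3, 0, -9, -1, 0, 3]].
There the 2×2 minor on rows k ∈ {1, 2}, columns (i,j) ∈ {(1,1), (1,2)} is det [[8, -2], [-6, 0]] = -12 ≠ 0, so this unfolding has rank ≥ 2; CP rank is at least every unfolding rank, so rank(T) ≥ 2. (Flattening ranks never certify an upper bound on CP rank; for that we must actually write T with 2 rank-1 terms.)
Upper bound — finding two terms. Write S_k = T[:,:,k] for the frontal slices: S₁ = [[8, -2, -18], [1, -3, 6]], S₂ = [[-6, 0, 18], [2, 0, -6]], S₃ = [[3, 0, -9], [-1, 0, 3]].
If T = a₁ ⊗ b₁ ⊗ c₁ + a₂ ⊗ b₂ ⊗ c₂ then each S_k = c₁[k]·a₁b₁ᵀ + c₂[k]·a₂b₂ᵀ. S₁ and S₂ are linearly independent, so a₁b₁ᵀ and a₂b₂ᵀ must span the same plane of matrices: they are the rank-1 matrices of the form x·S₁ + y·S₂.
The 2×2 minor of x·S₁ + y·S₂ on rows {1,2}, columns {1,2} is −22·x² + 22·xy = (-22)·(x − y)(x), vanishing at (x:y) = (1:1) and (0:1).
M₁ = S₁ + S₂ = [[2, -2, 0], [3, -3, 0]] = [2, 3][1, -1, 0]ᵀ and M₂ = S₂ = [[-6, 0, 18], [2, 0, -6]] = (-2)·[3, -1][1, 0, -3]ᵀ, so take a₁ = [2, 3], b₁ = [1, -1, 0], a₂ = [3, -1], b₂ = [1, 0, -3].
Each slice is an integer combination of E₁ = a₁b₁ᵀ and E₂ = a₂b₂ᵀ: S₁ = E₁ + 2·E₂, S₂ = −2·E₂, S₃ = E₂; reading off coefficients, c₁ = [1, 0, 0] and c₂ = [2, -2, 1].
Hence T = [2, 3] ⊗ [1, -1, 0] ⊗ [1, 0, 0] + [3, -1] ⊗ [1, 0, -3] ⊗ [2, -2, 1], so rank(T) ≤ 2.
These bounds meet, so rank(T) = 2.
Check entry T[2,1,3] = -1: (3)·(1)·(0) + (-1)·(1)·(1) = -1.

2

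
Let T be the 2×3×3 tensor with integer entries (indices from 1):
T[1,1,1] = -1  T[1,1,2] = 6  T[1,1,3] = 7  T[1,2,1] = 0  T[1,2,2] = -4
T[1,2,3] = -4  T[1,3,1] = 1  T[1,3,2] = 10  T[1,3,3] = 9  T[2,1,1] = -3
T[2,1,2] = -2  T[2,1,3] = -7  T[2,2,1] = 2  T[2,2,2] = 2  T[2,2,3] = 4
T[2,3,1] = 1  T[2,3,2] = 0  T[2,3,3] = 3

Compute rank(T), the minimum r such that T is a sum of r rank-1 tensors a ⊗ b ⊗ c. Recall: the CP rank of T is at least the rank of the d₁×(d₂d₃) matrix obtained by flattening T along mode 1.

3

Lower bound: the mode-2 unfolding of T (rows indexed by j, columns by (i,k) = (1,1), (1,2), (1,3), (2,1), (2,2), (2,3)) is [[-1, 6, 7, -3, -2, -7], [0, -4, -4, 2, 2, 4], [1, 10, 9, 1, 0, 3]].
There the 3×3 minor on rows j ∈ {1, 2, 3}, columns (i,k) ∈ {(1,1), (1,2), (2,1)} is det [[-1, 6, -3], [0, -4, 2], [1, 10, 1]] = 24 ≠ 0, so this unfolding has rank ≥ 3; CP rank is at least every unfolding rank, so rank(T) ≥ 3. (Unfolding ranks only ever bound the CP rank from below — rank(T) can be strictly larger than all of them — so the matching upper bound has to come from an explicit 3-term decomposition.)
Upper bound: T is a sum of 3 rank-1 terms, T = (0, 1) ⊗ (2, -1, -1) ⊗ (-2, -2, -4) + (1, -1) ⊗ (1, 0, -1) ⊗ (-1, -2, -1) + (1, 0) ⊗ (2, -1, 2) ⊗ (0, 4, 4) (one valid choice — decompositions are not unique — normalised so each a, b is primitive with positive first nonzero entry; check it by expanding all entries), so rank(T) ≤ 3.
These bounds meet, so rank(T) = 3.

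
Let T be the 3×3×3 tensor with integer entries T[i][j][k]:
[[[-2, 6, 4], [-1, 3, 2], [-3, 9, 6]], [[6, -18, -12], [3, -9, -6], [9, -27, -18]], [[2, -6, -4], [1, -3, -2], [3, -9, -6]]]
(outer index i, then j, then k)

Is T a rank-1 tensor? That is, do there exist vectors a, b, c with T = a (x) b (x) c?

Yes

If T = a (x) b (x) c then every fibre of T is a multiple of the corresponding factor, so read the factors off the fibres through the nonzero entry T[0,0,0] = -2.
The mode-1 fibre T[:,0,0] = [-2, 6, 2] gives a = (1, -3, -1) (primitive direction); the mode-2 fibre T[0,:,0] = [-2, -1, -3] gives b = (2, 1, 3); then c[k] = T[0,0,k] / (a[0]·b[0]) = [-2, 6, 4] / 2 = (-1, 3, 2).
Expanding (1, -3, -1) (x) (2, 1, 3) (x) (-1, 3, 2) reproduces all 27 entries of T, so T = (1, -3, -1) (x) (2, 1, 3) (x) (-1, 3, 2) and rank(T) ≤ 1.
Equivalently every frontal slice T[:,:,k] is c[k] times the rank-1 matrix (1, -3, -1) (x) (2, 1, 3). So T has rank 1 (it is nonzero).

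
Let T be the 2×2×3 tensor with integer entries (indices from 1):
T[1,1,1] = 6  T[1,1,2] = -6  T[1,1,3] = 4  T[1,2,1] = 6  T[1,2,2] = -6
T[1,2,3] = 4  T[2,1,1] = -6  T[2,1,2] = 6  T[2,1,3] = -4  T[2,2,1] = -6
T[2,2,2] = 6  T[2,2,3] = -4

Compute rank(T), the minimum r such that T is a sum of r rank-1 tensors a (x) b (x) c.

1

Lower bound: T ≠ 0 (e.g. T[1,1,1] = 6), so rank(T) ≥ 1.
Upper bound: the mode-1 fibre T[:,1,1] = [6, -6] gives a = [1, -1] (primitive direction); the mode-2 fibre T[1,:,1] = [6, 6] gives b = [1, 1]; then c[k] = T[1,1,k] / (a[1]·b[1]) = [6, -6, 4] / 1 = [6, -6, 4].
Expanding [1, -1] (x) [1, 1] (x) [6, -6, 4] reproduces all 12 entries of T, so T = [1, -1] (x) [1, 1] (x) [6, -6, 4] and rank(T) ≤ 1.
These bounds meet, so rank(T) = 1.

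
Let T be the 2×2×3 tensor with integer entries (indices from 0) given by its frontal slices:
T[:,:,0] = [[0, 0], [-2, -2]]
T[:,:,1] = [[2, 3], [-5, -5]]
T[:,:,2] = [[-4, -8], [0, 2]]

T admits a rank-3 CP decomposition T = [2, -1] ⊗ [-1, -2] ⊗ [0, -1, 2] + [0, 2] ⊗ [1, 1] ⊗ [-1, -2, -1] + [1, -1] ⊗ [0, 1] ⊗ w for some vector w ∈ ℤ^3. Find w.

Subtract the known terms from T to get the rank-1 residual R = [1, -1] ⊗ [0, 1] ⊗ w, so R[i,j,k] = a[i]·b[j]·w[k]. Pick indices with nonzero a[0]·b[1] = (1)·(1) = 1. Only the fibre through (0,1,·) is needed: R[0,1,:] = T[0,1,:] − Σₗ aₗ[0]bₗ[1]cₗ = [0, 3, -8] − (2)·(-2)·[0, -1, 2] − (0)·(1)·[-1, -2, -1] = [0, -1, 0]. Then w[k] = R[0,1,k] / 1 for each k, giving w = [0, -1, 0] / 1 = [0, -1, 0].

w = [0, -1, 0]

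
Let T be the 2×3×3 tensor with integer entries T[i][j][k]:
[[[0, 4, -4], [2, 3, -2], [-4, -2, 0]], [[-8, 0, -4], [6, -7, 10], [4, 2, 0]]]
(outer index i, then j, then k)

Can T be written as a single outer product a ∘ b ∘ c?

The mode-2 unfolding of T (rows indexed by j, columns by (i,k) = (0,0), (0,1), (0,2), (1,0), (1,1), (1,2)) is [[0, 4, -4, -8, 0, -4], [2, 3, -2, 6, -7, 10], [-4, -2, 0, 4, 2, 0]].
There the 3×3 minor on rows j ∈ {0, 1, 2}, columns (i,k) ∈ {(0,0), (0,1), (1,0)} is det [[0, 4, -8], [2, 3, 6], [-4, -2, 4]] = -192 ≠ 0, so this unfolding has rank ≥ 3; CP rank is at least every unfolding rank, so rank(T) ≥ 3.
In particular rank(T) ≥ 3 > 1, so T is not rank-1.

No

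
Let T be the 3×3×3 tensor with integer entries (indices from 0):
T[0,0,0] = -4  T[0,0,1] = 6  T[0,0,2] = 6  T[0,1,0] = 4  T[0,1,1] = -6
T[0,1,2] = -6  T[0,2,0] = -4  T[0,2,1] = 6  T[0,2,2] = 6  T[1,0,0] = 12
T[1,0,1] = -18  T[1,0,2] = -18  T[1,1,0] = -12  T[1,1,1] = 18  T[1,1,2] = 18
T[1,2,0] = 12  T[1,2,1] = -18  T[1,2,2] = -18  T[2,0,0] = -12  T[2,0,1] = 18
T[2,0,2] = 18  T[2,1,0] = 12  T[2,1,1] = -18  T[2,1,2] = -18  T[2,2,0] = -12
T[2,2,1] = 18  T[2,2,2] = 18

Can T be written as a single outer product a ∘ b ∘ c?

Yes

If T = a ∘ b ∘ c then every fibre of T is a multiple of the corresponding factor, so read the factors off the fibres through the nonzero entry T[0,0,0] = -4.
The mode-1 fibre T[:,0,0] = [-4, 12, -12] gives a = (1, -3, 3) (primitive direction); the mode-2 fibre T[0,:,0] = [-4, 4, -4] gives b = (1, -1, 1); then c[k] = T[0,0,k] / (a[0]·b[0]) = [-4, 6, 6] / 1 = (-4, 6, 6).
Expanding (1, -3, 3) ∘ (1, -1, 1) ∘ (-4, 6, 6) reproduces all 27 entries of T, so T = (1, -3, 3) ∘ (1, -1, 1) ∘ (-4, 6, 6) and rank(T) ≤ 1.
Equivalently every frontal slice T[:,:,k] is c[k] times the rank-1 matrix (1, -3, 3) ∘ (1, -1, 1). So T has rank 1 (it is nonzero).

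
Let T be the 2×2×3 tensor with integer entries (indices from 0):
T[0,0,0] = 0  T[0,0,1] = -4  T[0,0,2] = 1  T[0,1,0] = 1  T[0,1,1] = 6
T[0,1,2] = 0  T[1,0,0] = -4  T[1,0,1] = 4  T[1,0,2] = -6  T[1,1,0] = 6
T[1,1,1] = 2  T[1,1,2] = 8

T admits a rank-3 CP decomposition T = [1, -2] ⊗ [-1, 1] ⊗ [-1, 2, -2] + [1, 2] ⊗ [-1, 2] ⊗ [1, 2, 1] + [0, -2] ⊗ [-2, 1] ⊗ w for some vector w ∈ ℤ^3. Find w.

w = [0, 1, 0]

Subtract the known terms from T to get the rank-1 residual R = [0, -2] ⊗ [-2, 1] ⊗ w, so R[i,j,k] = a[i]·b[j]·w[k]. Pick indices with nonzero a[1]·b[0] = (-2)·(-2) = 4. Only the fibre through (1,0,·) is needed: R[1,0,:] = T[1,0,:] − Σₗ aₗ[1]bₗ[0]cₗ = [-4, 4, -6] − (-2)·(-1)·[-1, 2, -2] − (2)·(-1)·[1, 2, 1] = [0, 4, 0]. Then w[k] = R[1,0,k] / 4 for each k, giving w = [0, 4, 0] / 4 = [0, 1, 0].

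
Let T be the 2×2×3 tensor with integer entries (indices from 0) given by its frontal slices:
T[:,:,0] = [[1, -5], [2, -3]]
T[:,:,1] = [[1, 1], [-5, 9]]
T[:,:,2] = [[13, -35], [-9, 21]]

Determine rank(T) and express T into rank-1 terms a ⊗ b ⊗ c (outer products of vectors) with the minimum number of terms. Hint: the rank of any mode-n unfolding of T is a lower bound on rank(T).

rank(T) = 2

Lower bound: the mode-1 unfolding of T (rows indexed by i, columns by (j,k) = (0,0), (0,1), (0,2), (1,0), (1,1), (1,2)) is [[1, 1, 13, -5, 1, -35], [2, -5, -9, -3, 9, 21]].
There the 2×2 minor on rows i ∈ {0, 1}, columns (j,k) ∈ {(0,0), (0,1)} is det [[1, 1], [2, -5]] = -7 ≠ 0, so this unfolding has rank ≥ 2; CP rank is at least every unfolding rank, so rank(T) ≥ 2. (This is only a lower bound: in general the CP rank may exceed every unfolding rank, so we still need to exhibit 2 rank-1 terms summing to T.)
Upper bound — finding two terms. Write S_k = T[:,:,k] for the frontal slices: S₀ = [[1, -5], [2, -3]], S₁ = [[1, 1], [-5, 9]], S₂ = [[13, -35], [-9, 21]].
If T = a₁ ⊗ b₁ ⊗ c₁ + a₂ ⊗ b₂ ⊗ c₂ then each S_k = c₁[k]·a₁b₁ᵀ + c₂[k]·a₂b₂ᵀ. S₀ and S₁ are linearly independent, so a₁b₁ᵀ and a₂b₂ᵀ must span the same plane of matrices: they are the rank-1 matrices of the form x·S₀ + y·S₁.
det(x·S₀ + y·S₁) is 7·x² − 21·xy + 14·y² = 7·(x − 2·y)(x − y), vanishing at (x:y) = (2:1) and (1:1).
M₁ = 2·S₀ + S₁ = [[3, -9], [-1, 3]] = [3, -1][1, -3]ᵀ and M₂ = S₀ + S₁ = [[2, -4], [-3, 6]] = [2, -3][1, -2]ᵀ, so take a₁ = [3, -1], b₁ = [1, -3], a₂ = [2, -3], b₂ = [1, -2].
Each slice is an integer combination of E₁ = a₁b₁ᵀ and E₂ = a₂b₂ᵀ: S₀ = E₁ − E₂, S₁ = −E₁ + 2·E₂, S₂ = 3·E₁ + 2·E₂; reading off coefficients, c₁ = [1, -1, 3] and c₂ = [-1, 2, 2].
Hence T = [3, -1] ⊗ [1, -3] ⊗ [1, -1, 3] + [2, -3] ⊗ [1, -2] ⊗ [-1, 2, 2], so rank(T) ≤ 2.
These bounds meet, so rank(T) = 2.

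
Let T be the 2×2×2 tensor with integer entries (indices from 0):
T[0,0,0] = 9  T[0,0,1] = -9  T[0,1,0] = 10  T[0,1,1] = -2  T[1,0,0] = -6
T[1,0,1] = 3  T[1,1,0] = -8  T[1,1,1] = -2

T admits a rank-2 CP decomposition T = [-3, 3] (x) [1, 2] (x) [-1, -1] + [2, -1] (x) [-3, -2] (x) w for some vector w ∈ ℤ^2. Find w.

Subtract the known terms from T to get the rank-1 residual R = [2, -1] (x) [-3, -2] (x) w, so R[i,j,k] = a[i]·b[j]·w[k]. Pick indices with nonzero a[0]·b[0] = (2)·(-3) = -6. Only the fibre through (0,0,·) is needed: R[0,0,:] = T[0,0,:] − Σₗ aₗ[0]bₗ[0]cₗ = [9, -9] − (-3)·(1)·[-1, -1] = [6, -12]. Then w[k] = R[0,0,k] / -6 for each k, giving w = [6, -12] / -6 = [-1, 2].

w = [-1, 2]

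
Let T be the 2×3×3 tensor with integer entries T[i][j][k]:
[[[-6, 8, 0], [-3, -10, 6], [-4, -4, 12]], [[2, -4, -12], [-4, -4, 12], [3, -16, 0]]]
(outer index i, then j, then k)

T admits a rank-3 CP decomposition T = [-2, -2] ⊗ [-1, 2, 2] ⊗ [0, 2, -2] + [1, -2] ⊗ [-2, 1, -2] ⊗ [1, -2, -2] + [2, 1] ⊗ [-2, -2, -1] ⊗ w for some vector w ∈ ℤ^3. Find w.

w = [1, 0, 0]

Subtract the known terms from T to get the rank-1 residual R = [2, 1] ⊗ [-2, -2, -1] ⊗ w, so R[i,j,k] = a[i]·b[j]·w[k]. Pick indices with nonzero a[0]·b[0] = (2)·(-2) = -4. Only the fibre through (0,0,·) is needed: R[0,0,:] = T[0,0,:] − Σₗ aₗ[0]bₗ[0]cₗ = [-6, 8, 0] − (-2)·(-1)·[0, 2, -2] − (1)·(-2)·[1, -2, -2] = [-4, 0, 0]. Then w[k] = R[0,0,k] / -4 for each k, giving w = [-4, 0, 0] / -4 = [1, 0, 0].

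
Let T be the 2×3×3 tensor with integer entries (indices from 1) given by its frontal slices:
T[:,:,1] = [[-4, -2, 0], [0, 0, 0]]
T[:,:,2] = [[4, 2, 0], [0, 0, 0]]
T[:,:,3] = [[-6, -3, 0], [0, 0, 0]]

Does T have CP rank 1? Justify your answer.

If T = a (x) b (x) c then every fibre of T is a multiple of the corresponding factor, so read the factors off the fibres through the nonzero entry T[1,1,1] = -4.
The mode-1 fibre T[:,1,1] = [-4, 0] gives a = (1, 0) (primitive direction); the mode-2 fibre T[1,:,1] = [-4, -2, 0] gives b = (2, 1, 0); then c[k] = T[1,1,k] / (a[1]·b[1]) = [-4, 4, -6] / 2 = (-2, 2, -3).
Expanding (1, 0) (x) (2, 1, 0) (x) (-2, 2, -3) reproduces all 18 entries of T, so T = (1, 0) (x) (2, 1, 0) (x) (-2, 2, -3) and rank(T) ≤ 1.
Equivalently every frontal slice T[:,:,k] is c[k] times the rank-1 matrix (1, 0) (x) (2, 1, 0). So T has rank 1 (it is nonzero).

Yes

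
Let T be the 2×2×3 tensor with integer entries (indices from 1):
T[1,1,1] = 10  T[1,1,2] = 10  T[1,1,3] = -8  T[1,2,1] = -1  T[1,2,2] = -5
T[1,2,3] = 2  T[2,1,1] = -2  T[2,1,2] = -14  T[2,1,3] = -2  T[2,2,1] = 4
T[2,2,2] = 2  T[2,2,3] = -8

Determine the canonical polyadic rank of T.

Lower bound: the mode-3 unfolding of T (rows indexed by k, columns by (i,j) = (1,1), (1,2), (2,1), (2,2)) is [[10, -1, -2, 4], [10, -5, -14, 2], [-8, 2, -2, -8]].
There the 3×3 minor on rows k ∈ {1, 2, 3}, columns (i,j) ∈ {(1,1), (1,2), (2,1)} is det [[10, -1, -2], [10, -5, -14], [-8, 2, -2]] = 288 ≠ 0, so this unfolding has rank ≥ 3; CP rank is at least every unfolding rank, so rank(T) ≥ 3. (Flattening ranks never certify an upper bound on CP rank; for that we must actually write T with 3 rank-1 terms.)
Upper bound: T is a sum of 3 rank-1 terms, T = (1, -1) ⊗ (2, -1) ⊗ (2, 4, -4) + (1, 2) ⊗ (2, 1) ⊗ (1, -1, -2) + (2, -1) ⊗ (1, 0) ⊗ (2, 2, 2) (written with every a and b primitive with positive leading entry and the scale carried by c; CP decompositions are not unique, and this one is verified by expanding entrywise), so rank(T) ≤ 3.
These bounds meet, so rank(T) = 3.
Check entry T[1,2,1] = -1: (1)·(-1)·(2) + (1)·(1)·(1) + (2)·(0)·(2) = -1.

3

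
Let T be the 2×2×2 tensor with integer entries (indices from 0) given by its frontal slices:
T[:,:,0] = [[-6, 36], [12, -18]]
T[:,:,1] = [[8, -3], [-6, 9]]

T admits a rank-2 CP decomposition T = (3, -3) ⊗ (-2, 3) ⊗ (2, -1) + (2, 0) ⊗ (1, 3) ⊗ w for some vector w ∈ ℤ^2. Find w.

Subtract the known terms from T to get the rank-1 residual R = (2, 0) ⊗ (1, 3) ⊗ w, so R[i,j,k] = a[i]·b[j]·w[k]. Pick indices with nonzero a[0]·b[0] = (2)·(1) = 2. Only the fibre through (0,0,·) is needed: R[0,0,:] = T[0,0,:] − Σₗ aₗ[0]bₗ[0]cₗ = [-6, 8] − (3)·(-2)·(2, -1) = [6, 2]. Then w[k] = R[0,0,k] / 2 for each k, giving w = [6, 2] / 2 = (3, 1).

w = (3, 1)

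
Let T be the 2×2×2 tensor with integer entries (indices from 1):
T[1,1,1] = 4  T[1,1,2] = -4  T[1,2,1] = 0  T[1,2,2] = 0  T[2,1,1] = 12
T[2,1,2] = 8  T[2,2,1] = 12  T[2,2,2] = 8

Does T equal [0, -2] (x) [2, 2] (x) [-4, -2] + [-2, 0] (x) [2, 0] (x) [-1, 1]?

No

Reconstruct entry (2,1,1) from the claimed factors: Σₗ aₗ[2]bₗ[1]cₗ[1] = (-2)·(2)·(-4) + (0)·(2)·(-1) = 16, but T[2,1,1] = 12. The claim is false.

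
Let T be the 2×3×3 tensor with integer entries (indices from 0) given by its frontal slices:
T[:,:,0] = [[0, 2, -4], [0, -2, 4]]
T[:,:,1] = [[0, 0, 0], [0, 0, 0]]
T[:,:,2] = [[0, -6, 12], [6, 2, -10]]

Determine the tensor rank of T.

Lower bound: the mode-1 unfolding of T (rows indexed by i, columns by (j,k) = (0,0), (0,1), (0,2), (1,0), (1,1), (1,2), (2,0), (2,1), (2,2)) is [[0, 0, 0, 2, 0, -6, -4, 0, 12], [0, 0, 6, -2, 0, 2, 4, 0, -10]].
There the 2×2 minor on rows i ∈ {0, 1}, columns (j,k) ∈ {(0,2), (1,0)} is det [[0, 2], [6, -2]] = -12 ≠ 0, so this unfolding has rank ≥ 2; CP rank is at least every unfolding rank, so rank(T) ≥ 2. (This is only a lower bound: in general the CP rank may exceed every unfolding rank, so we still need to exhibit 2 rank-1 terms summing to T.)
Upper bound — finding two terms. Write S_k = T[:,:,k] for the frontal slices: S₀ = [[0, 2, -4], [0, -2, 4]], S₁ = [[0, 0, 0], [0, 0, 0]], S₂ = [[0, -6, 12], [6, 2, -10]].
If T = a₁ (x) b₁ (x) c₁ + a₂ (x) b₂ (x) c₂ then each S_k = c₁[k]·a₁b₁ᵀ + c₂[k]·a₂b₂ᵀ. S₀ and S₂ are linearly independent, so a₁b₁ᵀ and a₂b₂ᵀ must span the same plane of matrices: they are the rank-1 matrices of the form x·S₀ + y·S₂.
The 2×2 minor of x·S₀ + y·S₂ on rows {0,1}, columns {0,1} is −12·xy + 36·y² = (-12)·(x − 3·y)(y), vanishing at (x:y) = (3:1) and (1:0).
M₁ = 3·S₀ + S₂ = [[0, 0, 0], [6, -4, 2]] = 2·(0, 1)(3, -2, 1)ᵀ and M₂ = S₀ = [[0, 2, -4], [0, -2, 4]] = 2·(1, -1)(0, 1, -2)ᵀ, so take a₁ = (0, 1), b₁ = (3, -2, 1), a₂ = (1, -1), b₂ = (0, 1, -2).
Each slice is an integer combination of E₁ = a₁b₁ᵀ and E₂ = a₂b₂ᵀ: S₀ = 2·E₂, S₁ = 0, S₂ = 2·E₁ − 6·E₂; reading off coefficients, c₁ = (0, 0, 2) and c₂ = (2, 0, -6).
Hence T = (0, 1) (x) (3, -2, 1) (x) (0, 0, 2) + (1, -1) (x) (0, 1, -2) (x) (2, 0, -6), so rank(T) ≤ 2.
These bounds meet, so rank(T) = 2.
Check entry T[1,1,2] = 2: (1)·(-2)·(2) + (-1)·(1)·(-6) = 2.

2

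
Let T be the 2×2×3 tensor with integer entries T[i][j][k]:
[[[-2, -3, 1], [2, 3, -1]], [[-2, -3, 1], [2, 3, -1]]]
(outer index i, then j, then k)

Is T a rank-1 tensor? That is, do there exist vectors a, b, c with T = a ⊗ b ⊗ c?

Yes

If T = a ⊗ b ⊗ c then every fibre of T is a multiple of the corresponding factor, so read the factors off the fibres through the nonzero entry T[0,0,0] = -2.
The mode-1 fibre T[:,0,0] = [-2, -2] gives a = [1, 1] (primitive direction); the mode-2 fibre T[0,:,0] = [-2, 2] gives b = [1, -1]; then c[k] = T[0,0,k] / (a[0]·b[0]) = [-2, -3, 1] / 1 = [-2, -3, 1].
Expanding [1, 1] ⊗ [1, -1] ⊗ [-2, -3, 1] reproduces all 12 entries of T, so T = [1, 1] ⊗ [1, -1] ⊗ [-2, -3, 1] and rank(T) ≤ 1.
Equivalently every frontal slice T[:,:,k] is c[k] times the rank-1 matrix [1, 1] ⊗ [1, -1]. So T has rank 1 (it is nonzero).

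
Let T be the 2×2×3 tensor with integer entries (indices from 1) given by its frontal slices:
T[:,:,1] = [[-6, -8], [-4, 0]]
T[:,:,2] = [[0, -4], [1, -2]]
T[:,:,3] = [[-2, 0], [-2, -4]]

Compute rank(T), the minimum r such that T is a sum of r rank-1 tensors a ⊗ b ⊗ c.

3

Lower bound: the mode-3 unfolding of T (rows indexed by k, columns by (i,j) = (1,1), (1,2), (2,1), (2,2)) is [[-6, -8, -4, 0], [0, -4, 1, -2], [-2, 0, -2, -4]].
There the 3×3 minor on rows k ∈ {1, 2, 3}, columns (i,j) ∈ {(1,1), (1,2), (2,2)} is det [[-6, -8, 0], [0, -4, -2], [-2, 0, -4]] = -128 ≠ 0, so this unfolding has rank ≥ 3; CP rank is at least every unfolding rank, so rank(T) ≥ 3. (This is only a lower bound: in general the CP rank may exceed every unfolding rank, so we still need to exhibit 3 rank-1 terms summing to T.)
Upper bound: T is a sum of 3 rank-1 terms, T = (0, 1) ⊗ (0, 1) ⊗ (4, 0, -4) + (1, 1) ⊗ (1, 0) ⊗ (-2, 2, -2) + (2, 1) ⊗ (1, 2) ⊗ (-2, -1, 0) (written with every a and b primitive with positive leading entry and the scale carried by c; CP decompositions are not unique, and this one is verified by expanding entrywise), so rank(T) ≤ 3.
These bounds meet, so rank(T) = 3.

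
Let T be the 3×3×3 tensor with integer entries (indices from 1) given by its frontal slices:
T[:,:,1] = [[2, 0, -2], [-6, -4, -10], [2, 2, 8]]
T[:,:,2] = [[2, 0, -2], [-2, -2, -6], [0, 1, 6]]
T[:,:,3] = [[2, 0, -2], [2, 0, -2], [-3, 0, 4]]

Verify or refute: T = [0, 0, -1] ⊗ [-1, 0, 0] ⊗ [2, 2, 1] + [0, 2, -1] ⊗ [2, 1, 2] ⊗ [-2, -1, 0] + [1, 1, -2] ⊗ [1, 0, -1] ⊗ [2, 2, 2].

Reconstruct entrywise from the claimed factors. For example, T[3,3,3] = 4 and Σₗ aₗ[3]bₗ[3]cₗ[3] = (-1)·(0)·(1) + (-1)·(2)·(0) + (-2)·(-1)·(2) = 4; checking all 27 entries, every one matches. The claim holds.

Yes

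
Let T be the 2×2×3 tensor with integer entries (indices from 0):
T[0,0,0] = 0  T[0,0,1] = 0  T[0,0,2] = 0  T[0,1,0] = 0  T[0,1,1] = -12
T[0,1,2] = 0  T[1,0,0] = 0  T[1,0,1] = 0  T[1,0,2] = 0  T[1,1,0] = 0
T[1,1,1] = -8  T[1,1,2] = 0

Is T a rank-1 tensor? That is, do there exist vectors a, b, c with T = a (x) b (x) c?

If T = a (x) b (x) c then every fibre of T is a multiple of the corresponding factor, so read the factors off the fibres through the nonzero entry T[0,1,1] = -12.
The mode-1 fibre T[:,1,1] = [-12, -8] gives a = (3, 2) (primitive direction); the mode-2 fibre T[0,:,1] = [0, -12] gives b = (0, 1); then c[k] = T[0,1,k] / (a[0]·b[1]) = [0, -12, 0] / 3 = (0, -4, 0).
Expanding (3, 2) (x) (0, 1) (x) (0, -4, 0) reproduces all 12 entries of T, so T = (3, 2) (x) (0, 1) (x) (0, -4, 0) and rank(T) ≤ 1.
Equivalently every frontal slice T[:,:,k] is c[k] times the rank-1 matrix (3, 2) (x) (0, 1). So T has rank 1 (it is nonzero).

Yes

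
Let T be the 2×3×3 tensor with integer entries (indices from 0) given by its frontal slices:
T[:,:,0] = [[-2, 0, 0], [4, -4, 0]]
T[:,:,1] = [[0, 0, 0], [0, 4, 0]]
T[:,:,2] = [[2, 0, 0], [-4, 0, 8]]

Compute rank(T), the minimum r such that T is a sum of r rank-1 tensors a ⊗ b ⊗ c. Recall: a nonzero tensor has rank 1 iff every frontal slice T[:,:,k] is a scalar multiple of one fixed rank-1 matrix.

3

Lower bound: the mode-3 unfolding of T (rows indexed by k, columns by (i,j) = (0,0), (0,1), (0,2), (1,0), (1,1), (1,2)) is [[-2, 0, 0, 4, -4, 0], [0, 0, 0, 0, 4, 0], [2, 0, 0, -4, 0, 8]].
There the 3×3 minor on rows k ∈ {0, 1, 2}, columns (i,j) ∈ {(0,0), (1,1), (1,2)} is det [[-2, -4, 0], [0, 4, 0], [2, 0, 8]] = -64 ≠ 0, so this unfolding has rank ≥ 3; CP rank is at least every unfolding rank, so rank(T) ≥ 3. (Flattening ranks never certify an upper bound on CP rank; for that we must actually write T with 3 rank-1 terms.)
Upper bound: T is a sum of 3 rank-1 terms, T = (0, 1) ⊗ (0, 1, -1) ⊗ (-2, 2, -4) + (0, 1) ⊗ (0, 1, 1) ⊗ (-2, 2, 4) + (1, -2) ⊗ (1, 0, 0) ⊗ (-2, 0, 2) (written with every a and b primitive with positive leading entry and the scale carried by c; CP decompositions are not unique, and this one is verified by expanding entrywise), so rank(T) ≤ 3.
These bounds meet, so rank(T) = 3.
Check entry T[1,1,2] = 0: (1)·(1)·(-4) + (1)·(1)·(4) + (-2)·(0)·(2) = 0.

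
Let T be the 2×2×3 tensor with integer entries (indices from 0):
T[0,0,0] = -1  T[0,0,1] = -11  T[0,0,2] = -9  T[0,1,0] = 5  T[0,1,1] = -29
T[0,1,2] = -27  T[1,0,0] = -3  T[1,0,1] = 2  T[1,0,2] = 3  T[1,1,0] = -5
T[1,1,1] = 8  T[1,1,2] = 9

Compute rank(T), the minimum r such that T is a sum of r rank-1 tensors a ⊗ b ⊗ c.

2

Lower bound: the mode-2 unfolding of T (rows indexed by j, columns by (i,k) = (0,0), (0,1), (0,2), (1,0), (1,1), (1,2)) is [[-1, -11, -9, -3, 2, 3], [5, -29, -27, -5, 8, 9]].
There the 2×2 minor on rows j ∈ {0, 1}, columns (i,k) ∈ {(0,0), (0,1)} is det [[-1, -11], [5, -29]] = 84 ≠ 0, so this unfolding has rank ≥ 2; CP rank is at least every unfolding rank, so rank(T) ≥ 2. (This is only a lower bound: in general the CP rank may exceed every unfolding rank, so we still need to exhibit 2 rank-1 terms summing to T.)
Upper bound — finding two terms. Write S_k = T[:,:,k] for the frontal slices: S₀ = [[-1, 5], [-3, -5]], S₁ = [[-11, -29], [2, 8]], S₂ = [[-9, -27], [3, 9]].
If T = a₁ ⊗ b₁ ⊗ c₁ + a₂ ⊗ b₂ ⊗ c₂ then each S_k = c₁[k]·a₁b₁ᵀ + c₂[k]·a₂b₂ᵀ. S₀ and S₁ are linearly independent, so a₁b₁ᵀ and a₂b₂ᵀ must span the same plane of matrices: they are the rank-1 matrices of the form x·S₀ + y·S₁.
det(x·S₀ + y·S₁) is 20·x² − 50·xy − 30·y² = 10·(x − 3·y)(2·x + y), vanishing at (x:y) = (3:1) and (1:-2).
M₁ = 3·S₀ + S₁ = [[-14, -14], [-7, -7]] = (-7)·[2, 1][1, 1]ᵀ and M₂ = S₀ − 2·S₁ = [[21, 63], [-7, -21]] = 7·[3, -1][1, 3]ᵀ, so take a₁ = [2, 1], b₁ = [1, 1], a₂ = [3, -1], b₂ = [1, 3].
Each slice is an integer combination of E₁ = a₁b₁ᵀ and E₂ = a₂b₂ᵀ: S₀ = −2·E₁ + E₂, S₁ = −E₁ − 3·E₂, S₂ = −3·E₂; reading off coefficients, c₁ = [-2, -1, 0] and c₂ = [1, -3, -3].
Hence T = [2, 1] ⊗ [1, 1] ⊗ [-2, -1, 0] + [3, -1] ⊗ [1, 3] ⊗ [1, -3, -3], so rank(T) ≤ 2.
These bounds meet, so rank(T) = 2.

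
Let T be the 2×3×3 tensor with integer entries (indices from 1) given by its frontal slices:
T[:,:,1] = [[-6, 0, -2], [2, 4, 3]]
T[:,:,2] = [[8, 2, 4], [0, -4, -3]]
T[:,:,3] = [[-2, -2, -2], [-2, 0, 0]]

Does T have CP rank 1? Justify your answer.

No

The mode-2 unfolding of T (rows indexed by j, columns by (i,k) = (1,1), (1,2), (1,3), (2,1), (2,2), (2,3)) is [[-6, 8, -2, 2, 0, -2], [0, 2, -2, 4, -4, 0], [-2, 4, -2, 3, -3, 0]].
There the 3×3 minor on rows j ∈ {1, 2, 3}, columns (i,k) ∈ {(1,1), (1,2), (2,1)} is det [[-6, 8, 2], [0, 2, 4], [-2, 4, 3]] = 4 ≠ 0, so this unfolding has rank ≥ 3; CP rank is at least every unfolding rank, so rank(T) ≥ 3.
In particular rank(T) ≥ 3 > 1, so T is not rank-1.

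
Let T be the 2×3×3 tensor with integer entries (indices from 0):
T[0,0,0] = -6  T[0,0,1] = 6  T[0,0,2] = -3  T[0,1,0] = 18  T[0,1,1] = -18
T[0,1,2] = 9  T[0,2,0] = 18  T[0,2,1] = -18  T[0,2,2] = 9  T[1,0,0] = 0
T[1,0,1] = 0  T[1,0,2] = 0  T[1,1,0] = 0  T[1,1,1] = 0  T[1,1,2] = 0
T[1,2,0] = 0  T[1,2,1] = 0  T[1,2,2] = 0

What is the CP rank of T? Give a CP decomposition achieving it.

Lower bound: T ≠ 0 (e.g. T[0,0,0] = -6), so rank(T) ≥ 1.
Upper bound: the mode-1 fibre T[:,0,0] = [-6, 0] gives a = (1, 0) (primitive direction); the mode-2 fibre T[0,:,0] = [-6, 18, 18] gives b = (1, -3, -3); then c[k] = T[0,0,k] / (a[0]·b[0]) = [-6, 6, -3] / 1 = (-6, 6, -3).
Expanding (1, 0) ⊗ (1, -3, -3) ⊗ (-6, 6, -3) reproduces all 18 entries of T, so T = (1, 0) ⊗ (1, -3, -3) ⊗ (-6, 6, -3) and rank(T) ≤ 1.
These bounds meet, so rank(T) = 1.

rank(T) = 1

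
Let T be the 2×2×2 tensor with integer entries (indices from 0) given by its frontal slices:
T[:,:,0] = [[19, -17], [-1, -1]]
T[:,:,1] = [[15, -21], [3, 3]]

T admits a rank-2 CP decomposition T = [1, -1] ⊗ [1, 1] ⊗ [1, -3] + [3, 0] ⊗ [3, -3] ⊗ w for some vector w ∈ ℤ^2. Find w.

Subtract the known terms from T to get the rank-1 residual R = [3, 0] ⊗ [3, -3] ⊗ w, so R[i,j,k] = a[i]·b[j]·w[k]. Pick indices with nonzero a[0]·b[0] = (3)·(3) = 9. Only the fibre through (0,0,·) is needed: R[0,0,:] = T[0,0,:] − Σₗ aₗ[0]bₗ[0]cₗ = [19, 15] − (1)·(1)·[1, -3] = [18, 18]. Then w[k] = R[0,0,k] / 9 for each k, giving w = [18, 18] / 9 = [2, 2].

w = [2, 2]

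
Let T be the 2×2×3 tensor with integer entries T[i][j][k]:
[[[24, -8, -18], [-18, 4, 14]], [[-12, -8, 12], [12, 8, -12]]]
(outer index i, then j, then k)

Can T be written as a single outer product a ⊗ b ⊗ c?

No

The mode-1 unfolding of T (rows indexed by i, columns by (j,k) = (0,0), (0,1), (0,2), (1,0), (1,1), (1,2)) is [[24, -8, -18, -18, 4, 14], [-12, -8, 12, 12, 8, -12]].
There the 2×2 minor on rows i ∈ {0, 1}, columns (j,k) ∈ {(0,0), (0,1)} is det [[24, -8], [-12, -8]] = -288 ≠ 0, so this unfolding has rank ≥ 2; CP rank is at least every unfolding rank, so rank(T) ≥ 2.
In particular rank(T) ≥ 2 > 1, so T is not rank-1.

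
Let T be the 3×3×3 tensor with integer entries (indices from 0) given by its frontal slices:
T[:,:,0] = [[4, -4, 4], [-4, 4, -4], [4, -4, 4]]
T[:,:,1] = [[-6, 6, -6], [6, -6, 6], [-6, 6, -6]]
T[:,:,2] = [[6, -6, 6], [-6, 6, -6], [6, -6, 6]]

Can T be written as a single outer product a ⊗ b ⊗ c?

If T = a ⊗ b ⊗ c then every fibre of T is a multiple of the corresponding factor, so read the factors off the fibres through the nonzero entry T[0,0,0] = 4.
The mode-1 fibre T[:,0,0] = [4, -4, 4] gives a = [1, -1, 1] (primitive direction); the mode-2 fibre T[0,:,0] = [4, -4, 4] gives b = [1, -1, 1]; then c[k] = T[0,0,k] / (a[0]·b[0]) = [4, -6, 6] / 1 = [4, -6, 6].
Expanding [1, -1, 1] ⊗ [1, -1, 1] ⊗ [4, -6, 6] reproduces all 27 entries of T, so T = [1, -1, 1] ⊗ [1, -1, 1] ⊗ [4, -6, 6] and rank(T) ≤ 1.
Equivalently every frontal slice T[:,:,k] is c[k] times the rank-1 matrix [1, -1, 1] ⊗ [1, -1, 1]. So T has rank 1 (it is nonzero).

Yes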